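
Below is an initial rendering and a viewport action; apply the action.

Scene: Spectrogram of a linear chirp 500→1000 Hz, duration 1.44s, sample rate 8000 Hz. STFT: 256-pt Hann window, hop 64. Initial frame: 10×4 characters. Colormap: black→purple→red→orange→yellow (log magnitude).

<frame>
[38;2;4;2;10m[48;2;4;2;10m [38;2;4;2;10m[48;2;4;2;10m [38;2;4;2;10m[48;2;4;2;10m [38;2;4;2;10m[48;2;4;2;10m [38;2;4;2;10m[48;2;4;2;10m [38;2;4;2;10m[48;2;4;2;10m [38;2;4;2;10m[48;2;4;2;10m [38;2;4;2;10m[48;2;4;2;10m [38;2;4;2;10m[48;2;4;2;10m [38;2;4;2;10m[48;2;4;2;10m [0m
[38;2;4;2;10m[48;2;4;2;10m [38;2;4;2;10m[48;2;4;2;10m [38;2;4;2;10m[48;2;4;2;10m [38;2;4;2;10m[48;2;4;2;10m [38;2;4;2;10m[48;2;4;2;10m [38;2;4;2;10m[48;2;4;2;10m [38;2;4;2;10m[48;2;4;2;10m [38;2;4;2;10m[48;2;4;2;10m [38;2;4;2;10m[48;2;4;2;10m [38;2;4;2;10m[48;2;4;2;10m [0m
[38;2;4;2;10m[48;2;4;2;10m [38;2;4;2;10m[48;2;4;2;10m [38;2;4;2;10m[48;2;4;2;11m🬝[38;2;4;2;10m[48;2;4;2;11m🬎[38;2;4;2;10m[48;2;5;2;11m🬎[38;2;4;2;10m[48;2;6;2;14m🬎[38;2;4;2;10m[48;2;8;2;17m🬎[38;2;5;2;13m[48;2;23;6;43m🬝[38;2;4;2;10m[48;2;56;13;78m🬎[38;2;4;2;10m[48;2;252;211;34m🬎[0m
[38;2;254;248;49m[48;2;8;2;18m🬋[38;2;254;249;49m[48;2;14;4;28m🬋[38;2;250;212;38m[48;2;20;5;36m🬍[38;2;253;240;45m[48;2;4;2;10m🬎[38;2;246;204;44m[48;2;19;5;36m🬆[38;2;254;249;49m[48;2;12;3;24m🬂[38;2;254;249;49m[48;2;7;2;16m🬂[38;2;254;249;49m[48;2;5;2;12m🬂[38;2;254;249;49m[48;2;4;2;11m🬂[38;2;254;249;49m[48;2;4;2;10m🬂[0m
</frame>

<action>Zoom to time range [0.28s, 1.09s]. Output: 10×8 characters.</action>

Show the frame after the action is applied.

<frame>
[38;2;4;2;10m[48;2;4;2;10m [38;2;4;2;10m[48;2;4;2;10m [38;2;4;2;10m[48;2;4;2;10m [38;2;4;2;10m[48;2;4;2;10m [38;2;4;2;10m[48;2;4;2;10m [38;2;4;2;10m[48;2;4;2;10m [38;2;4;2;10m[48;2;4;2;10m [38;2;4;2;10m[48;2;4;2;10m [38;2;4;2;10m[48;2;4;2;10m [38;2;4;2;10m[48;2;4;2;10m [0m
[38;2;4;2;10m[48;2;4;2;10m [38;2;4;2;10m[48;2;4;2;10m [38;2;4;2;10m[48;2;4;2;10m [38;2;4;2;10m[48;2;4;2;10m [38;2;4;2;10m[48;2;4;2;10m [38;2;4;2;10m[48;2;4;2;10m [38;2;4;2;10m[48;2;4;2;10m [38;2;4;2;10m[48;2;4;2;10m [38;2;4;2;10m[48;2;4;2;10m [38;2;4;2;10m[48;2;4;2;10m [0m
[38;2;4;2;10m[48;2;4;2;10m [38;2;4;2;10m[48;2;4;2;10m [38;2;4;2;10m[48;2;4;2;10m [38;2;4;2;10m[48;2;4;2;10m [38;2;4;2;10m[48;2;4;2;10m [38;2;4;2;10m[48;2;4;2;10m [38;2;4;2;10m[48;2;4;2;10m [38;2;4;2;10m[48;2;4;2;10m [38;2;4;2;10m[48;2;4;2;10m [38;2;4;2;10m[48;2;4;2;10m [0m
[38;2;4;2;10m[48;2;4;2;10m [38;2;4;2;10m[48;2;4;2;10m [38;2;4;2;10m[48;2;4;2;10m [38;2;4;2;10m[48;2;4;2;10m [38;2;4;2;10m[48;2;4;2;10m [38;2;4;2;10m[48;2;4;2;10m [38;2;4;2;10m[48;2;4;2;10m [38;2;4;2;10m[48;2;4;2;10m [38;2;4;2;10m[48;2;4;2;10m [38;2;4;2;10m[48;2;4;2;10m [0m
[38;2;4;2;10m[48;2;4;2;10m [38;2;4;2;10m[48;2;4;2;10m [38;2;4;2;10m[48;2;4;2;10m [38;2;4;2;10m[48;2;4;2;10m [38;2;4;2;10m[48;2;4;2;10m [38;2;4;2;10m[48;2;4;2;10m [38;2;4;2;10m[48;2;4;2;10m [38;2;4;2;10m[48;2;4;2;10m [38;2;4;2;10m[48;2;4;2;10m [38;2;4;2;10m[48;2;4;2;10m [0m
[38;2;4;2;10m[48;2;4;2;10m [38;2;4;2;10m[48;2;4;2;11m🬎[38;2;4;2;10m[48;2;4;2;11m🬎[38;2;4;2;10m[48;2;5;2;11m🬝[38;2;4;2;10m[48;2;5;2;12m🬝[38;2;4;2;10m[48;2;5;2;12m🬎[38;2;4;2;10m[48;2;5;2;12m🬎[38;2;4;2;10m[48;2;6;2;14m🬎[38;2;4;2;10m[48;2;9;3;19m🬎[38;2;4;2;10m[48;2;12;3;25m🬎[0m
[38;2;28;6;50m[48;2;254;247;48m🬎[38;2;7;2;15m[48;2;242;186;44m🬂[38;2;8;2;18m[48;2;253;239;45m🬂[38;2;10;3;21m[48;2;252;212;34m🬂[38;2;68;16;58m[48;2;254;249;49m🬰[38;2;254;249;49m[48;2;33;7;59m🬋[38;2;254;248;49m[48;2;43;10;59m🬋[38;2;247;200;39m[48;2;12;3;24m🬎[38;2;253;240;45m[48;2;9;3;18m🬎[38;2;245;195;41m[48;2;7;2;15m🬎[0m
[38;2;12;3;25m[48;2;4;2;10m🬂[38;2;9;3;19m[48;2;4;2;10m🬂[38;2;7;2;15m[48;2;4;2;10m🬂[38;2;5;2;12m[48;2;4;2;10m🬂[38;2;5;2;12m[48;2;4;2;10m🬂[38;2;5;2;12m[48;2;4;2;10m🬀[38;2;5;2;11m[48;2;4;2;10m🬀[38;2;4;2;11m[48;2;4;2;10m🬂[38;2;4;2;11m[48;2;4;2;10m🬂[38;2;4;2;10m[48;2;4;2;10m [0m
</frame>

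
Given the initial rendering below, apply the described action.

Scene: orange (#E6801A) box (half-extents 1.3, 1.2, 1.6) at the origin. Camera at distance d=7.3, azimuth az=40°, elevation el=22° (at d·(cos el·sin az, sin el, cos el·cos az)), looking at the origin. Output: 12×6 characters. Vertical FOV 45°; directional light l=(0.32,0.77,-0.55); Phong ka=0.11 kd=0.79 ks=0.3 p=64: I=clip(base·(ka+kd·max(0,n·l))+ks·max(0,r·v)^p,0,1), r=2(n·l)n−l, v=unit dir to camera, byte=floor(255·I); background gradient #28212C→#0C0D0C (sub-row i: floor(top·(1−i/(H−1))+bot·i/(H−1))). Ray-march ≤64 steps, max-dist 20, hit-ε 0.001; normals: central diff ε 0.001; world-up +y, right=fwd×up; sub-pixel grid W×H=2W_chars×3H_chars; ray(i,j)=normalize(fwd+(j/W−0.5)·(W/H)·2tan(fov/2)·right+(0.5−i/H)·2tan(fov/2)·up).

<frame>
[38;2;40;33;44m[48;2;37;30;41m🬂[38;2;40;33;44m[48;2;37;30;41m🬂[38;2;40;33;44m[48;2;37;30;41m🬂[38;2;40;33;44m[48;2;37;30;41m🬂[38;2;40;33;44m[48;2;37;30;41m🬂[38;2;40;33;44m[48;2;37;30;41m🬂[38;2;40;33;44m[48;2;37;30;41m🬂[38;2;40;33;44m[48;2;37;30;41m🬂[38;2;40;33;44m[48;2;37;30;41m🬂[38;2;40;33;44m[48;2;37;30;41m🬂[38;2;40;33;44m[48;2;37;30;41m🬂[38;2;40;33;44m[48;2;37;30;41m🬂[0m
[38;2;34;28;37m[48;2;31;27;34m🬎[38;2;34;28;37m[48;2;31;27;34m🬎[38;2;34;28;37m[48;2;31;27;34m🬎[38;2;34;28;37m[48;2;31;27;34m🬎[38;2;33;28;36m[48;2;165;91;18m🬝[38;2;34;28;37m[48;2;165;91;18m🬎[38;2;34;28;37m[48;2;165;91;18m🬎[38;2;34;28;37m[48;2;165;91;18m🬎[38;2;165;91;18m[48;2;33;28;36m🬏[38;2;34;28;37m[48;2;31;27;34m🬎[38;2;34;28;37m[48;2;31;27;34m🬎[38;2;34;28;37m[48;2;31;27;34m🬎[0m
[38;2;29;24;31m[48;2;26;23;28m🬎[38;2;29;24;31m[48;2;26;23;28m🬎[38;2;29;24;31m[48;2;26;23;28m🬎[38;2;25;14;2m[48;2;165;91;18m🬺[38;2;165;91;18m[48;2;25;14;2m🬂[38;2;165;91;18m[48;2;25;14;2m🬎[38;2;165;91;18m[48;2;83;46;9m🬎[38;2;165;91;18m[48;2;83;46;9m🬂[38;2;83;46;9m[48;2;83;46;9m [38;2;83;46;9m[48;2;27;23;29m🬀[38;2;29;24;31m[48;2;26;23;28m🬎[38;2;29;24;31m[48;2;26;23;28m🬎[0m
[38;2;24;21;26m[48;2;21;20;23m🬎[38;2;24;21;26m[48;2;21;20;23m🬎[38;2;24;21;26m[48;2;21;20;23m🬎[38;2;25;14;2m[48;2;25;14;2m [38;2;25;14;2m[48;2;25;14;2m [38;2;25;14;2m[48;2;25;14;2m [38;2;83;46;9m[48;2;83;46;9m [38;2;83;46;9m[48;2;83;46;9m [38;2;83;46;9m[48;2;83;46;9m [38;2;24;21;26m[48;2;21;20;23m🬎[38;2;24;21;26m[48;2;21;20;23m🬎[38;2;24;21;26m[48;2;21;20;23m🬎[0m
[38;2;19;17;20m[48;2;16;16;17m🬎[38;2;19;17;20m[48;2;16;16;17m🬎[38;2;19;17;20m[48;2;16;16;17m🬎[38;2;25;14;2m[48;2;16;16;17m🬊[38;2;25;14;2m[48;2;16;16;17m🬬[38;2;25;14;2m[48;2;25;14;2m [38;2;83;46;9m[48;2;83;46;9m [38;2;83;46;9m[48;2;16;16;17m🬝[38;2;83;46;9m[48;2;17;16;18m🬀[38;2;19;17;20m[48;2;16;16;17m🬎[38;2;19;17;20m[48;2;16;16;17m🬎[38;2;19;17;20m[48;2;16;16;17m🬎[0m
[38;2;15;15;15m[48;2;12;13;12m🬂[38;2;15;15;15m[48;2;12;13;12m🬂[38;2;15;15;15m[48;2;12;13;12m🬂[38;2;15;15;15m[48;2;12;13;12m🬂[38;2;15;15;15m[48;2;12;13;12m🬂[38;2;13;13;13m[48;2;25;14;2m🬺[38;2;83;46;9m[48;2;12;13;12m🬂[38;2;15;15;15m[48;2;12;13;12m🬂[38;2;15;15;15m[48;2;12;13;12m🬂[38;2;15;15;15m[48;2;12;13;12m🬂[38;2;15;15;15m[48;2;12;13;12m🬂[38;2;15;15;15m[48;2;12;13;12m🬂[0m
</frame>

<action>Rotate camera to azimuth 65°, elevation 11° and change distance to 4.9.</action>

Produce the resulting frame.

<frame>
[38;2;40;33;44m[48;2;37;30;41m🬂[38;2;40;33;44m[48;2;37;30;41m🬂[38;2;40;33;44m[48;2;37;30;41m🬂[38;2;40;33;44m[48;2;37;30;41m🬂[38;2;40;33;44m[48;2;37;30;41m🬂[38;2;40;33;44m[48;2;37;30;41m🬂[38;2;40;33;44m[48;2;37;30;41m🬂[38;2;40;33;44m[48;2;37;30;41m🬂[38;2;40;33;44m[48;2;37;30;41m🬂[38;2;40;33;44m[48;2;37;30;41m🬂[38;2;40;33;44m[48;2;37;30;41m🬂[38;2;40;33;44m[48;2;37;30;41m🬂[0m
[38;2;34;28;37m[48;2;31;27;34m🬎[38;2;34;28;37m[48;2;31;27;34m🬎[38;2;35;29;38m[48;2;25;14;2m🬀[38;2;83;46;9m[48;2;83;46;9m [38;2;83;46;9m[48;2;83;46;9m [38;2;83;46;9m[48;2;83;46;9m [38;2;83;46;9m[48;2;35;29;38m🬺[38;2;35;29;38m[48;2;83;46;9m🬂[38;2;35;29;38m[48;2;83;46;9m🬂[38;2;35;29;38m[48;2;83;46;9m🬂[38;2;35;29;38m[48;2;83;46;9m🬂[38;2;83;46;9m[48;2;33;28;36m🬓[0m
[38;2;29;24;31m[48;2;26;23;28m🬎[38;2;29;24;31m[48;2;26;23;28m🬎[38;2;25;14;2m[48;2;26;23;28m🬬[38;2;83;46;9m[48;2;83;46;9m [38;2;83;46;9m[48;2;83;46;9m [38;2;83;46;9m[48;2;83;46;9m [38;2;83;46;9m[48;2;83;46;9m [38;2;83;46;9m[48;2;83;46;9m [38;2;83;46;9m[48;2;83;46;9m [38;2;83;46;9m[48;2;83;46;9m [38;2;83;46;9m[48;2;83;46;9m [38;2;83;46;9m[48;2;27;23;29m🬄[0m
[38;2;24;21;26m[48;2;21;20;23m🬎[38;2;24;21;26m[48;2;21;20;23m🬎[38;2;23;21;25m[48;2;25;14;2m▌[38;2;83;46;9m[48;2;83;46;9m [38;2;83;46;9m[48;2;83;46;9m [38;2;83;46;9m[48;2;83;46;9m [38;2;83;46;9m[48;2;83;46;9m [38;2;83;46;9m[48;2;83;46;9m [38;2;83;46;9m[48;2;83;46;9m [38;2;83;46;9m[48;2;83;46;9m [38;2;83;46;9m[48;2;83;46;9m [38;2;24;21;26m[48;2;21;20;23m🬎[0m
[38;2;19;17;20m[48;2;16;16;17m🬎[38;2;19;17;20m[48;2;16;16;17m🬎[38;2;18;17;19m[48;2;25;14;2m▌[38;2;83;46;9m[48;2;83;46;9m [38;2;83;46;9m[48;2;83;46;9m [38;2;83;46;9m[48;2;83;46;9m [38;2;83;46;9m[48;2;83;46;9m [38;2;83;46;9m[48;2;83;46;9m [38;2;83;46;9m[48;2;83;46;9m [38;2;83;46;9m[48;2;83;46;9m [38;2;83;46;9m[48;2;83;46;9m [38;2;19;17;20m[48;2;16;16;17m🬎[0m
[38;2;15;15;15m[48;2;12;13;12m🬂[38;2;15;15;15m[48;2;12;13;12m🬂[38;2;13;13;13m[48;2;25;14;2m🬺[38;2;83;46;9m[48;2;83;46;9m [38;2;83;46;9m[48;2;83;46;9m [38;2;83;46;9m[48;2;83;46;9m [38;2;83;46;9m[48;2;83;46;9m [38;2;83;46;9m[48;2;12;13;12m🬎[38;2;83;46;9m[48;2;12;13;12m🬎[38;2;83;46;9m[48;2;12;13;12m🬂[38;2;83;46;9m[48;2;12;13;12m🬂[38;2;15;15;15m[48;2;12;13;12m🬂[0m
</frame>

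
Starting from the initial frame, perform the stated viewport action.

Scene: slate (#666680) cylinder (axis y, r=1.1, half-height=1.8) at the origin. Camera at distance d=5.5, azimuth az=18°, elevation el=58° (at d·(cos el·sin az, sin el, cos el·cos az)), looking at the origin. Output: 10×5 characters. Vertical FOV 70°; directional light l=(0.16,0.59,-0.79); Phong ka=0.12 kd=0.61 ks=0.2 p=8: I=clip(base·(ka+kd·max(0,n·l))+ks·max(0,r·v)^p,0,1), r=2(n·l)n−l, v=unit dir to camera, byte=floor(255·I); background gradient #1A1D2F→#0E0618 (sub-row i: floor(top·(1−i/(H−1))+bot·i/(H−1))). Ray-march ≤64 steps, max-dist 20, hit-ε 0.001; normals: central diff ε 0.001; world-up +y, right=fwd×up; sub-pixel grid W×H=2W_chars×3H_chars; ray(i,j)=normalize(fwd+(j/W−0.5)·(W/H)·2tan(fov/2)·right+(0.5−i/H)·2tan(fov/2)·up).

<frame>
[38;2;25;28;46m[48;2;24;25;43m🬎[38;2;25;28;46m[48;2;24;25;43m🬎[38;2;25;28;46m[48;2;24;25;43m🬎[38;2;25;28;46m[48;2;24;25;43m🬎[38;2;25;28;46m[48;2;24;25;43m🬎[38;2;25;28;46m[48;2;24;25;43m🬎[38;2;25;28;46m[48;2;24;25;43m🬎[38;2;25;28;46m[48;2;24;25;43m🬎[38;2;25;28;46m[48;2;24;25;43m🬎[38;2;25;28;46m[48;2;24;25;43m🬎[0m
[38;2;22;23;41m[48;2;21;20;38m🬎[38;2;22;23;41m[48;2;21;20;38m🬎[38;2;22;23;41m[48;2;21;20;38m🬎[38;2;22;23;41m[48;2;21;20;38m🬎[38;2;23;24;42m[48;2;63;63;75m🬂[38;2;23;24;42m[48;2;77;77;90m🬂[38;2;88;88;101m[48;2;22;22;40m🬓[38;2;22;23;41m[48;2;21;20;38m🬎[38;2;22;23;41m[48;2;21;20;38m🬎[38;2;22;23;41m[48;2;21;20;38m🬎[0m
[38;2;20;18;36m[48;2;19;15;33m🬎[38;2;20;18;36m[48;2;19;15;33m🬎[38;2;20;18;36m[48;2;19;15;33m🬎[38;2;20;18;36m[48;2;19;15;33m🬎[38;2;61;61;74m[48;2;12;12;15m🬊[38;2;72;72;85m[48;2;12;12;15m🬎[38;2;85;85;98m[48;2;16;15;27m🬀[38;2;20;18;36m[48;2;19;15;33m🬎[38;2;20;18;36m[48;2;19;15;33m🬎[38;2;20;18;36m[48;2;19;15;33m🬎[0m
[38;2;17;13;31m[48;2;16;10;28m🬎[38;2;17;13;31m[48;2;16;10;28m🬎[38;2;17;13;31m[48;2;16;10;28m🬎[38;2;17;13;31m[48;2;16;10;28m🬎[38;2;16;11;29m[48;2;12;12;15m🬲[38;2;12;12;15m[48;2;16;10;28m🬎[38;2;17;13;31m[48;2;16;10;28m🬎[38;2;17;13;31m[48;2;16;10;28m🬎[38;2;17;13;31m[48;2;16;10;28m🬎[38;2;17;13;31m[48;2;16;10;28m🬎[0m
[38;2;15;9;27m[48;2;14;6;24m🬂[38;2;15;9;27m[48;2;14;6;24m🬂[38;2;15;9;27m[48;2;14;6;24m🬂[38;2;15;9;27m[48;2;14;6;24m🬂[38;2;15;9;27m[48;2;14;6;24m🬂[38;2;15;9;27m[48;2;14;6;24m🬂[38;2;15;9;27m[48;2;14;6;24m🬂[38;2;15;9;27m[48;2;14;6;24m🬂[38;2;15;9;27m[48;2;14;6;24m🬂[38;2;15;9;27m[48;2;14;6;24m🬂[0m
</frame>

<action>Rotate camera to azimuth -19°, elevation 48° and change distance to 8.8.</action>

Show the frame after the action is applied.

<frame>
[38;2;25;28;46m[48;2;24;25;43m🬎[38;2;25;28;46m[48;2;24;25;43m🬎[38;2;25;28;46m[48;2;24;25;43m🬎[38;2;25;28;46m[48;2;24;25;43m🬎[38;2;25;28;46m[48;2;24;25;43m🬎[38;2;25;28;46m[48;2;24;25;43m🬎[38;2;25;28;46m[48;2;24;25;43m🬎[38;2;25;28;46m[48;2;24;25;43m🬎[38;2;25;28;46m[48;2;24;25;43m🬎[38;2;25;28;46m[48;2;24;25;43m🬎[0m
[38;2;22;23;41m[48;2;21;20;38m🬎[38;2;22;23;41m[48;2;21;20;38m🬎[38;2;22;23;41m[48;2;21;20;38m🬎[38;2;22;23;41m[48;2;21;20;38m🬎[38;2;22;23;41m[48;2;21;20;38m🬎[38;2;97;97;109m[48;2;22;22;40m🬏[38;2;22;23;41m[48;2;21;20;38m🬎[38;2;22;23;41m[48;2;21;20;38m🬎[38;2;22;23;41m[48;2;21;20;38m🬎[38;2;22;23;41m[48;2;21;20;38m🬎[0m
[38;2;20;18;36m[48;2;19;15;33m🬎[38;2;20;18;36m[48;2;19;15;33m🬎[38;2;20;18;36m[48;2;19;15;33m🬎[38;2;20;18;36m[48;2;19;15;33m🬎[38;2;98;98;111m[48;2;16;15;27m🬁[38;2;93;93;105m[48;2;12;12;15m🬂[38;2;20;18;36m[48;2;19;15;33m🬎[38;2;20;18;36m[48;2;19;15;33m🬎[38;2;20;18;36m[48;2;19;15;33m🬎[38;2;20;18;36m[48;2;19;15;33m🬎[0m
[38;2;17;13;31m[48;2;16;10;28m🬎[38;2;17;13;31m[48;2;16;10;28m🬎[38;2;17;13;31m[48;2;16;10;28m🬎[38;2;17;13;31m[48;2;16;10;28m🬎[38;2;16;11;29m[48;2;12;12;15m🬺[38;2;12;12;15m[48;2;16;11;29m🬂[38;2;17;13;31m[48;2;16;10;28m🬎[38;2;17;13;31m[48;2;16;10;28m🬎[38;2;17;13;31m[48;2;16;10;28m🬎[38;2;17;13;31m[48;2;16;10;28m🬎[0m
[38;2;15;9;27m[48;2;14;6;24m🬂[38;2;15;9;27m[48;2;14;6;24m🬂[38;2;15;9;27m[48;2;14;6;24m🬂[38;2;15;9;27m[48;2;14;6;24m🬂[38;2;15;9;27m[48;2;14;6;24m🬂[38;2;15;9;27m[48;2;14;6;24m🬂[38;2;15;9;27m[48;2;14;6;24m🬂[38;2;15;9;27m[48;2;14;6;24m🬂[38;2;15;9;27m[48;2;14;6;24m🬂[38;2;15;9;27m[48;2;14;6;24m🬂[0m
</frame>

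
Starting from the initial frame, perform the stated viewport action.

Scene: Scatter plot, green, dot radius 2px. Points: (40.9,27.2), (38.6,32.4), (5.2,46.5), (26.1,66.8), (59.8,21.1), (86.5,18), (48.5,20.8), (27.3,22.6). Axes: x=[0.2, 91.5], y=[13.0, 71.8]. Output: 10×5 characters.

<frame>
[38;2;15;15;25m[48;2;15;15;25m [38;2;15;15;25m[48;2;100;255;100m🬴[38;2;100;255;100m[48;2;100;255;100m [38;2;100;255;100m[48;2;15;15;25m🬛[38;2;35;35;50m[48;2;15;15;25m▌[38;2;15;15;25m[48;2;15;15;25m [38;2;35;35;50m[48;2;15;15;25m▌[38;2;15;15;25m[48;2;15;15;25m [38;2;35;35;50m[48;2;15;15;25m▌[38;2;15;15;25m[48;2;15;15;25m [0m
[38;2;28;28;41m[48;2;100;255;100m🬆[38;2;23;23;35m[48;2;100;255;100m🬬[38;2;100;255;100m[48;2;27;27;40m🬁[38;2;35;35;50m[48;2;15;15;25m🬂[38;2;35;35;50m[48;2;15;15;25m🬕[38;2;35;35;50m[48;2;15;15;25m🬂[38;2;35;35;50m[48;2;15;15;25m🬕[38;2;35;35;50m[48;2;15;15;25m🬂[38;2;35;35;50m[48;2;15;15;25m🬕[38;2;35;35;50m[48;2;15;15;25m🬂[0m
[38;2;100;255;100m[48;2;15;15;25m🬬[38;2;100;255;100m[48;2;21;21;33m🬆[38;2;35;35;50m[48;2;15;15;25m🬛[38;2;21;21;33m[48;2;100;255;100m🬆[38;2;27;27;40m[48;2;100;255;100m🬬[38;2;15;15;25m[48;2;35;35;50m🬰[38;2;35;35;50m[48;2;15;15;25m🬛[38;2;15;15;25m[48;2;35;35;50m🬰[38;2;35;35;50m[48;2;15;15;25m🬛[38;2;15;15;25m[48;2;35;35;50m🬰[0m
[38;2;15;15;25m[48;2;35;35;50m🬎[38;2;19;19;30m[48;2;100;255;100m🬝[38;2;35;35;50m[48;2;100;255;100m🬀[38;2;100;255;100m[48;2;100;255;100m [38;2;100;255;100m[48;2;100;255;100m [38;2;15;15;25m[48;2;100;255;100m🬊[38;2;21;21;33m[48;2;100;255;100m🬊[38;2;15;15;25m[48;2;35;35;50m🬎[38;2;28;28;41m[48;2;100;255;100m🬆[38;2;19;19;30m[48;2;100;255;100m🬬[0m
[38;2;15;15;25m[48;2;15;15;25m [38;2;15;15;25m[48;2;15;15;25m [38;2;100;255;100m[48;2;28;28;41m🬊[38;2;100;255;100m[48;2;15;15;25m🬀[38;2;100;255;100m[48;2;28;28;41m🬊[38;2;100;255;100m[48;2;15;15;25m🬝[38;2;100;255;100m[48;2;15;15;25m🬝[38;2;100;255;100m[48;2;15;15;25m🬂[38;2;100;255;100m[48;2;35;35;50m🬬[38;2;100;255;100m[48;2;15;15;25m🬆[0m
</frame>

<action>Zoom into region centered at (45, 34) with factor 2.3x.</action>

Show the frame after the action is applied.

<frame>
[38;2;15;15;25m[48;2;15;15;25m [38;2;15;15;25m[48;2;15;15;25m [38;2;35;35;50m[48;2;15;15;25m▌[38;2;15;15;25m[48;2;15;15;25m [38;2;35;35;50m[48;2;15;15;25m▌[38;2;15;15;25m[48;2;15;15;25m [38;2;35;35;50m[48;2;15;15;25m▌[38;2;15;15;25m[48;2;15;15;25m [38;2;35;35;50m[48;2;15;15;25m▌[38;2;15;15;25m[48;2;15;15;25m [0m
[38;2;35;35;50m[48;2;15;15;25m🬂[38;2;35;35;50m[48;2;15;15;25m🬂[38;2;35;35;50m[48;2;15;15;25m🬕[38;2;23;23;35m[48;2;100;255;100m🬬[38;2;35;35;50m[48;2;15;15;25m🬕[38;2;35;35;50m[48;2;15;15;25m🬂[38;2;35;35;50m[48;2;15;15;25m🬕[38;2;35;35;50m[48;2;15;15;25m🬂[38;2;35;35;50m[48;2;15;15;25m🬕[38;2;35;35;50m[48;2;15;15;25m🬂[0m
[38;2;15;15;25m[48;2;35;35;50m🬰[38;2;15;15;25m[48;2;35;35;50m🬰[38;2;35;35;50m[48;2;100;255;100m🬐[38;2;100;255;100m[48;2;100;255;100m [38;2;27;27;40m[48;2;100;255;100m🬸[38;2;15;15;25m[48;2;35;35;50m🬰[38;2;35;35;50m[48;2;15;15;25m🬛[38;2;15;15;25m[48;2;35;35;50m🬰[38;2;35;35;50m[48;2;15;15;25m🬛[38;2;15;15;25m[48;2;35;35;50m🬰[0m
[38;2;19;19;30m[48;2;100;255;100m🬝[38;2;15;15;25m[48;2;35;35;50m🬎[38;2;31;31;45m[48;2;100;255;100m🬴[38;2;100;255;100m[48;2;100;255;100m [38;2;100;255;100m[48;2;25;25;37m🬛[38;2;15;15;25m[48;2;35;35;50m🬎[38;2;35;35;50m[48;2;15;15;25m🬲[38;2;15;15;25m[48;2;35;35;50m🬎[38;2;35;35;50m[48;2;15;15;25m🬲[38;2;15;15;25m[48;2;35;35;50m🬎[0m
[38;2;100;255;100m[48;2;100;255;100m [38;2;100;255;100m[48;2;15;15;25m🬛[38;2;35;35;50m[48;2;15;15;25m▌[38;2;15;15;25m[48;2;100;255;100m🬺[38;2;27;27;40m[48;2;100;255;100m🬝[38;2;15;15;25m[48;2;100;255;100m🬀[38;2;21;21;33m[48;2;100;255;100m🬊[38;2;15;15;25m[48;2;100;255;100m🬆[38;2;100;255;100m[48;2;15;15;25m🬺[38;2;15;15;25m[48;2;100;255;100m🬬[0m
</frame>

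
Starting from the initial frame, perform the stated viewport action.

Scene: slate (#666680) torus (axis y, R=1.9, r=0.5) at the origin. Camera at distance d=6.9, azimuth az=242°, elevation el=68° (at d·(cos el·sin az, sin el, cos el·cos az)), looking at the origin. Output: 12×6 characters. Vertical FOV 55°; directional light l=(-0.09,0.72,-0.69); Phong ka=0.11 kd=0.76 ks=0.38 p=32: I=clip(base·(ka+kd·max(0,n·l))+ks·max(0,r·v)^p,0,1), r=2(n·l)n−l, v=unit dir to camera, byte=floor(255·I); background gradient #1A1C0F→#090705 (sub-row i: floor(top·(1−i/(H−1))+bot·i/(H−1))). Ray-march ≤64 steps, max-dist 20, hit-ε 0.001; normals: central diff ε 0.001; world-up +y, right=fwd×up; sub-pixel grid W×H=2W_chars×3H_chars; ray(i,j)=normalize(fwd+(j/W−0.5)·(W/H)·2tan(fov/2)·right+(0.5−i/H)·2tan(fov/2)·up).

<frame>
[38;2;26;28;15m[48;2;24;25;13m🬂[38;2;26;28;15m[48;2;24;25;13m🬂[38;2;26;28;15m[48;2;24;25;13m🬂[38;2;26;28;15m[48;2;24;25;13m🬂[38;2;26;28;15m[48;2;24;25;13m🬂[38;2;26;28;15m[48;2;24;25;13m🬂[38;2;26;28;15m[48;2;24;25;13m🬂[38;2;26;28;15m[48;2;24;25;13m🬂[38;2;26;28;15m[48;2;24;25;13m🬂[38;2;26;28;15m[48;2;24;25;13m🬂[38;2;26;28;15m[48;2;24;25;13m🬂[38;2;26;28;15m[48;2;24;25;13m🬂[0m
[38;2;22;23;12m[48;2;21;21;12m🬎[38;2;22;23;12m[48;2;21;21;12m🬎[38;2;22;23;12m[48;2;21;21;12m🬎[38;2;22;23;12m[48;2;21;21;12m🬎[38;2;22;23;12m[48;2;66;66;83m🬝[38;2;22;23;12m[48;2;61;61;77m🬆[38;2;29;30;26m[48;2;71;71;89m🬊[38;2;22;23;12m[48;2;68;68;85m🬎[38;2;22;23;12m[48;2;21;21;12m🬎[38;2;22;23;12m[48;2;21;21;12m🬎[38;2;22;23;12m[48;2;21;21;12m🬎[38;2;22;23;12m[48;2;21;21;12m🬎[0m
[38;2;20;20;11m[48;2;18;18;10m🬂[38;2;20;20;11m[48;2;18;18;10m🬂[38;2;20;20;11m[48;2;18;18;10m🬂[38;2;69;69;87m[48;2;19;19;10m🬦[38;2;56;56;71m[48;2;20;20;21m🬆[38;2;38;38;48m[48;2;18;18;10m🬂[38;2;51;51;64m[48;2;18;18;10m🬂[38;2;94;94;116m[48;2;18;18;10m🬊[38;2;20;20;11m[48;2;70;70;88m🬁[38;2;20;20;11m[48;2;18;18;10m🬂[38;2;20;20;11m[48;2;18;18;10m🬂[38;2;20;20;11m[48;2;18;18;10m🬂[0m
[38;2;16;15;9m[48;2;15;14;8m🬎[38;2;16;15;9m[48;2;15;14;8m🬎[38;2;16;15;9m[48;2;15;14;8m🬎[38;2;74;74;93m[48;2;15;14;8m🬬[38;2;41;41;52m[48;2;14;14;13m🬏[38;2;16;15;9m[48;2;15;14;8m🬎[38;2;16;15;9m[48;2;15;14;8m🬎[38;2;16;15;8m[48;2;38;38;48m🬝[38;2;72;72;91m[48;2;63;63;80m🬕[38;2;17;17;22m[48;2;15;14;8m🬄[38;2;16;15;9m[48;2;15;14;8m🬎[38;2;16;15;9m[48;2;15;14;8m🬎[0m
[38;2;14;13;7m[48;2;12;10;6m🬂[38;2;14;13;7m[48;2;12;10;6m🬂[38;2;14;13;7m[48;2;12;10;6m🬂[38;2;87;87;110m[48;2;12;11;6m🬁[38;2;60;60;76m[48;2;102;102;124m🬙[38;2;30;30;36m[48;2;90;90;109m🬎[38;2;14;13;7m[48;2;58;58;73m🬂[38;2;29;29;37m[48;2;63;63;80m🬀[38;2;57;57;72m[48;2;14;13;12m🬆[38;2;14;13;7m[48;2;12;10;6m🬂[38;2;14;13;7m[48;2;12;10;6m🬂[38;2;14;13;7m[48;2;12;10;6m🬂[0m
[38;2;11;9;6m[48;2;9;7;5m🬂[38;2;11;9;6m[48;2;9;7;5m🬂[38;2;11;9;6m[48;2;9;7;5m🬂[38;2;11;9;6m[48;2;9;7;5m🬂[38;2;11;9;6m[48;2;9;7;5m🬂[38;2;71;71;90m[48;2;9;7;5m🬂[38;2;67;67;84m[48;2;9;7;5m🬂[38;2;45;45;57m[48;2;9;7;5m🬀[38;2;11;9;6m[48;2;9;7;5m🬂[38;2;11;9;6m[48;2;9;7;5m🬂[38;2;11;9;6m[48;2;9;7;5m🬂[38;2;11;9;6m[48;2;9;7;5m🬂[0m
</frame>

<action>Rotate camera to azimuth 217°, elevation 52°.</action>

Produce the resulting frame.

<frame>
[38;2;26;28;15m[48;2;24;25;13m🬂[38;2;26;28;15m[48;2;24;25;13m🬂[38;2;26;28;15m[48;2;24;25;13m🬂[38;2;26;28;15m[48;2;24;25;13m🬂[38;2;26;28;15m[48;2;24;25;13m🬂[38;2;26;28;15m[48;2;24;25;13m🬂[38;2;26;28;15m[48;2;24;25;13m🬂[38;2;26;28;15m[48;2;24;25;13m🬂[38;2;26;28;15m[48;2;24;25;13m🬂[38;2;26;28;15m[48;2;24;25;13m🬂[38;2;26;28;15m[48;2;24;25;13m🬂[38;2;26;28;15m[48;2;24;25;13m🬂[0m
[38;2;22;23;12m[48;2;21;21;12m🬎[38;2;22;23;12m[48;2;21;21;12m🬎[38;2;22;23;12m[48;2;21;21;12m🬎[38;2;22;23;12m[48;2;21;21;12m🬎[38;2;22;23;12m[48;2;21;21;12m🬎[38;2;22;23;12m[48;2;57;57;72m🬎[38;2;22;23;12m[48;2;68;68;85m🬎[38;2;39;39;49m[48;2;22;23;12m🬏[38;2;22;23;12m[48;2;21;21;12m🬎[38;2;22;23;12m[48;2;21;21;12m🬎[38;2;22;23;12m[48;2;21;21;12m🬎[38;2;22;23;12m[48;2;21;21;12m🬎[0m
[38;2;20;20;11m[48;2;18;18;10m🬂[38;2;20;20;11m[48;2;18;18;10m🬂[38;2;20;20;11m[48;2;18;18;10m🬂[38;2;19;19;10m[48;2;66;66;83m🬕[38;2;58;58;73m[48;2;25;25;31m🬎[38;2;72;72;90m[48;2;22;22;18m🬂[38;2;95;95;116m[48;2;18;18;10m🬂[38;2;80;80;100m[48;2;32;32;33m🬎[38;2;34;34;39m[48;2;73;73;91m🬊[38;2;20;20;11m[48;2;18;18;10m🬂[38;2;20;20;11m[48;2;18;18;10m🬂[38;2;20;20;11m[48;2;18;18;10m🬂[0m
[38;2;16;15;9m[48;2;15;14;8m🬎[38;2;16;15;9m[48;2;15;14;8m🬎[38;2;16;15;9m[48;2;15;14;8m🬎[38;2;65;65;82m[48;2;76;76;95m🬉[38;2;57;57;71m[48;2;18;18;19m🬏[38;2;16;15;9m[48;2;15;14;8m🬎[38;2;16;15;9m[48;2;15;14;8m🬎[38;2;16;15;8m[48;2;36;36;46m🬝[38;2;65;65;82m[48;2;59;59;74m🬷[38;2;35;35;44m[48;2;16;15;8m▌[38;2;16;15;9m[48;2;15;14;8m🬎[38;2;16;15;9m[48;2;15;14;8m🬎[0m
[38;2;14;13;7m[48;2;12;10;6m🬂[38;2;14;13;7m[48;2;12;10;6m🬂[38;2;14;13;7m[48;2;12;10;6m🬂[38;2;87;87;109m[48;2;12;11;6m🬁[38;2;84;84;104m[48;2;12;10;6m🬬[38;2;31;31;39m[48;2;83;83;104m🬂[38;2;19;19;24m[48;2;77;77;97m🬂[38;2;50;50;63m[48;2;70;70;88m🬀[38;2;65;65;82m[48;2;12;10;6m🬆[38;2;14;13;7m[48;2;12;10;6m🬂[38;2;14;13;7m[48;2;12;10;6m🬂[38;2;14;13;7m[48;2;12;10;6m🬂[0m
[38;2;11;9;6m[48;2;9;7;5m🬂[38;2;11;9;6m[48;2;9;7;5m🬂[38;2;11;9;6m[48;2;9;7;5m🬂[38;2;11;9;6m[48;2;9;7;5m🬂[38;2;11;9;6m[48;2;9;7;5m🬂[38;2;57;57;71m[48;2;9;7;5m🬁[38;2;55;55;69m[48;2;9;7;5m🬂[38;2;11;9;6m[48;2;9;7;5m🬂[38;2;11;9;6m[48;2;9;7;5m🬂[38;2;11;9;6m[48;2;9;7;5m🬂[38;2;11;9;6m[48;2;9;7;5m🬂[38;2;11;9;6m[48;2;9;7;5m🬂[0m
</frame>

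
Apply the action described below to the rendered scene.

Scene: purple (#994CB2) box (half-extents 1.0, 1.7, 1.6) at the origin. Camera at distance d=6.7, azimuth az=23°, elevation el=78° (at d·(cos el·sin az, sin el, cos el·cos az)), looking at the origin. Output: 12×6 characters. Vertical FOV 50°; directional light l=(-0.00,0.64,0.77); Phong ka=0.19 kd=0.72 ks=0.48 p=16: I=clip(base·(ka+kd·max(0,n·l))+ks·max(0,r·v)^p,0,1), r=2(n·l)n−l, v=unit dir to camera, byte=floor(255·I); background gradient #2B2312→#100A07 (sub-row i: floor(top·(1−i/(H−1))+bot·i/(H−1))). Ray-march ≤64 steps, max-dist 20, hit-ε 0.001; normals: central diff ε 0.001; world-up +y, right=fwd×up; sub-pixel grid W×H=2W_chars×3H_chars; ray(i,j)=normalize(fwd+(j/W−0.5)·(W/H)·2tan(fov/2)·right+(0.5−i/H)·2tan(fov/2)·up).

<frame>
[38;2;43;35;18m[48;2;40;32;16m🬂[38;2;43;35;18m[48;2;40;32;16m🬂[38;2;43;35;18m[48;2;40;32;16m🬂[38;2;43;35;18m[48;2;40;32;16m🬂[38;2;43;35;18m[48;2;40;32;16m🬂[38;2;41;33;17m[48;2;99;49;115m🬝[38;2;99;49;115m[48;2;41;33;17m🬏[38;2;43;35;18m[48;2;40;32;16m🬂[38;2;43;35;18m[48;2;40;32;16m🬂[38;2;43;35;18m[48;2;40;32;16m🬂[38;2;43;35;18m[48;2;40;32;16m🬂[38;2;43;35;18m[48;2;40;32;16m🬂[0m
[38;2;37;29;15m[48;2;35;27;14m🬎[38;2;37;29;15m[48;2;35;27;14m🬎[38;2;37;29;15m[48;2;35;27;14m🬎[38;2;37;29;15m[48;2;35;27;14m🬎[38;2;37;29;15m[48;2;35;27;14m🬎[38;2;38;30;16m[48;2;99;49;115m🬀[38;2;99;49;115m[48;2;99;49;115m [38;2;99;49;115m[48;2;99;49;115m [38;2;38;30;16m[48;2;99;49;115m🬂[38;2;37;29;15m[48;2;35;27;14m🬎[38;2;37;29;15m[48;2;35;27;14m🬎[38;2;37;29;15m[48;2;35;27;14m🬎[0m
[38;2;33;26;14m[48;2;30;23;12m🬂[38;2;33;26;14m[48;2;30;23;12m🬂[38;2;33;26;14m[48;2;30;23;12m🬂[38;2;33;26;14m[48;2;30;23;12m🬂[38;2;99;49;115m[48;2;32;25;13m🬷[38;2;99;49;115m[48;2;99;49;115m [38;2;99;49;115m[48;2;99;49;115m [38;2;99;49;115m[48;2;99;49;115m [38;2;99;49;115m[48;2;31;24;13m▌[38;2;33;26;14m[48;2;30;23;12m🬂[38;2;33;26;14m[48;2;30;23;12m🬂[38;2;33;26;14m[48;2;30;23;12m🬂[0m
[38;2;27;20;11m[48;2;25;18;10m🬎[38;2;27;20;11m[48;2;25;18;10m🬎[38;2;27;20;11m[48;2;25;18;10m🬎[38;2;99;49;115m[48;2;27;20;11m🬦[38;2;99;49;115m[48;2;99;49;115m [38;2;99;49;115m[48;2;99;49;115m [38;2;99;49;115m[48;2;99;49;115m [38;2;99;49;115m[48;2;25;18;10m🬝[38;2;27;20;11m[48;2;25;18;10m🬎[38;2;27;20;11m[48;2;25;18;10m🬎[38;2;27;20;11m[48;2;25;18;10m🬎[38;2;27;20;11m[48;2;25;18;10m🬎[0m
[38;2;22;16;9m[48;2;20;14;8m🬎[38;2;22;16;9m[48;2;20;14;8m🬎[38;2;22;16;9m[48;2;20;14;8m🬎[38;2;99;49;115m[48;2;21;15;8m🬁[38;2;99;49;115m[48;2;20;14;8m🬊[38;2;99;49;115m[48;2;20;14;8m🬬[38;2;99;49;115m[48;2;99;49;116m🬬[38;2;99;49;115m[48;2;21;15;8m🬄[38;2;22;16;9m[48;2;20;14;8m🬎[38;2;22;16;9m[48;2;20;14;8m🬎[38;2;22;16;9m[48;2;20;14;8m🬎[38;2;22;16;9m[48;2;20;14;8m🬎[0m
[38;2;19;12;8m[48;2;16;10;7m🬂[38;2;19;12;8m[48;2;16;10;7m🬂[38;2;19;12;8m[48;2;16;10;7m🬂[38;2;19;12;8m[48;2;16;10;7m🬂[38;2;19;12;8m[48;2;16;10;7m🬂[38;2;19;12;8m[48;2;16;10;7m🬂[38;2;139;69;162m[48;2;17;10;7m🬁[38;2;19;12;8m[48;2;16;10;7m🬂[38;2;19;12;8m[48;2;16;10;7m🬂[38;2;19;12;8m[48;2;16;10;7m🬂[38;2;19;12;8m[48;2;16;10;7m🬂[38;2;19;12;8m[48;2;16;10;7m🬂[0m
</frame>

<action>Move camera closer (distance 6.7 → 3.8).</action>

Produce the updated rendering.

<frame>
[38;2;43;35;18m[48;2;40;32;16m🬂[38;2;43;35;18m[48;2;40;32;16m🬂[38;2;99;49;115m[48;2;41;33;17m🬦[38;2;99;49;115m[48;2;99;49;115m [38;2;99;49;115m[48;2;99;49;115m [38;2;99;49;115m[48;2;99;49;115m [38;2;99;49;115m[48;2;99;49;115m [38;2;99;49;115m[48;2;99;49;115m [38;2;99;49;115m[48;2;99;49;115m [38;2;99;49;115m[48;2;99;49;115m [38;2;99;49;115m[48;2;99;49;115m [38;2;99;49;115m[48;2;99;49;115m [0m
[38;2;37;29;15m[48;2;35;27;14m🬎[38;2;36;29;15m[48;2;99;49;115m🬝[38;2;99;49;115m[48;2;99;49;115m [38;2;99;49;115m[48;2;99;49;115m [38;2;99;49;115m[48;2;99;49;115m [38;2;99;49;115m[48;2;99;49;115m [38;2;99;49;115m[48;2;99;49;115m [38;2;99;49;115m[48;2;99;49;115m [38;2;99;49;115m[48;2;99;49;115m [38;2;99;49;115m[48;2;99;49;115m [38;2;99;49;115m[48;2;99;49;115m [38;2;99;49;115m[48;2;36;28;15m▌[0m
[38;2;31;24;13m[48;2;99;49;115m🬝[38;2;33;26;14m[48;2;99;49;115m🬀[38;2;99;49;115m[48;2;99;49;115m [38;2;99;49;115m[48;2;99;49;115m [38;2;99;49;115m[48;2;99;49;115m [38;2;99;49;115m[48;2;99;49;115m [38;2;99;49;115m[48;2;99;49;115m [38;2;99;49;115m[48;2;99;49;115m [38;2;99;49;115m[48;2;99;49;115m [38;2;99;49;115m[48;2;99;49;115m [38;2;99;49;115m[48;2;99;49;115m [38;2;33;26;14m[48;2;30;23;12m🬂[0m
[38;2;28;21;12m[48;2;99;49;115m🬀[38;2;99;49;115m[48;2;99;49;115m [38;2;99;49;115m[48;2;99;49;115m [38;2;99;49;115m[48;2;99;49;115m [38;2;99;49;115m[48;2;99;49;115m [38;2;99;49;115m[48;2;99;49;115m [38;2;99;49;115m[48;2;99;49;115m [38;2;99;49;115m[48;2;99;49;115m [38;2;99;49;115m[48;2;99;49;115m [38;2;99;49;115m[48;2;99;49;115m [38;2;99;49;115m[48;2;26;19;11m▌[38;2;27;20;11m[48;2;25;18;10m🬎[0m
[38;2;99;49;116m[48;2;100;50;116m🬎[38;2;99;49;116m[48;2;100;50;116m🬎[38;2;99;49;116m[48;2;100;50;116m🬎[38;2;99;49;115m[48;2;100;50;116m🬎[38;2;99;49;115m[48;2;100;49;116m🬎[38;2;99;49;115m[48;2;99;49;116m🬊[38;2;99;49;115m[48;2;99;49;116m🬬[38;2;99;49;115m[48;2;99;49;115m [38;2;99;49;115m[48;2;99;49;115m [38;2;99;49;115m[48;2;99;49;115m [38;2;22;16;9m[48;2;20;14;8m🬎[38;2;22;16;9m[48;2;20;14;8m🬎[0m
[38;2;101;51;117m[48;2;103;53;119m🬎[38;2;101;51;117m[48;2;104;54;120m🬎[38;2;101;51;117m[48;2;104;54;120m🬎[38;2;100;50;117m[48;2;102;52;119m🬊[38;2;100;50;116m[48;2;102;52;118m🬎[38;2;100;50;116m[48;2;101;51;117m🬎[38;2;99;49;116m[48;2;101;50;117m🬬[38;2;99;49;115m[48;2;100;49;116m🬎[38;2;99;49;115m[48;2;99;49;116m🬊[38;2;99;49;115m[48;2;17;11;7m▌[38;2;19;12;8m[48;2;16;10;7m🬂[38;2;19;12;8m[48;2;16;10;7m🬂[0m
</frame>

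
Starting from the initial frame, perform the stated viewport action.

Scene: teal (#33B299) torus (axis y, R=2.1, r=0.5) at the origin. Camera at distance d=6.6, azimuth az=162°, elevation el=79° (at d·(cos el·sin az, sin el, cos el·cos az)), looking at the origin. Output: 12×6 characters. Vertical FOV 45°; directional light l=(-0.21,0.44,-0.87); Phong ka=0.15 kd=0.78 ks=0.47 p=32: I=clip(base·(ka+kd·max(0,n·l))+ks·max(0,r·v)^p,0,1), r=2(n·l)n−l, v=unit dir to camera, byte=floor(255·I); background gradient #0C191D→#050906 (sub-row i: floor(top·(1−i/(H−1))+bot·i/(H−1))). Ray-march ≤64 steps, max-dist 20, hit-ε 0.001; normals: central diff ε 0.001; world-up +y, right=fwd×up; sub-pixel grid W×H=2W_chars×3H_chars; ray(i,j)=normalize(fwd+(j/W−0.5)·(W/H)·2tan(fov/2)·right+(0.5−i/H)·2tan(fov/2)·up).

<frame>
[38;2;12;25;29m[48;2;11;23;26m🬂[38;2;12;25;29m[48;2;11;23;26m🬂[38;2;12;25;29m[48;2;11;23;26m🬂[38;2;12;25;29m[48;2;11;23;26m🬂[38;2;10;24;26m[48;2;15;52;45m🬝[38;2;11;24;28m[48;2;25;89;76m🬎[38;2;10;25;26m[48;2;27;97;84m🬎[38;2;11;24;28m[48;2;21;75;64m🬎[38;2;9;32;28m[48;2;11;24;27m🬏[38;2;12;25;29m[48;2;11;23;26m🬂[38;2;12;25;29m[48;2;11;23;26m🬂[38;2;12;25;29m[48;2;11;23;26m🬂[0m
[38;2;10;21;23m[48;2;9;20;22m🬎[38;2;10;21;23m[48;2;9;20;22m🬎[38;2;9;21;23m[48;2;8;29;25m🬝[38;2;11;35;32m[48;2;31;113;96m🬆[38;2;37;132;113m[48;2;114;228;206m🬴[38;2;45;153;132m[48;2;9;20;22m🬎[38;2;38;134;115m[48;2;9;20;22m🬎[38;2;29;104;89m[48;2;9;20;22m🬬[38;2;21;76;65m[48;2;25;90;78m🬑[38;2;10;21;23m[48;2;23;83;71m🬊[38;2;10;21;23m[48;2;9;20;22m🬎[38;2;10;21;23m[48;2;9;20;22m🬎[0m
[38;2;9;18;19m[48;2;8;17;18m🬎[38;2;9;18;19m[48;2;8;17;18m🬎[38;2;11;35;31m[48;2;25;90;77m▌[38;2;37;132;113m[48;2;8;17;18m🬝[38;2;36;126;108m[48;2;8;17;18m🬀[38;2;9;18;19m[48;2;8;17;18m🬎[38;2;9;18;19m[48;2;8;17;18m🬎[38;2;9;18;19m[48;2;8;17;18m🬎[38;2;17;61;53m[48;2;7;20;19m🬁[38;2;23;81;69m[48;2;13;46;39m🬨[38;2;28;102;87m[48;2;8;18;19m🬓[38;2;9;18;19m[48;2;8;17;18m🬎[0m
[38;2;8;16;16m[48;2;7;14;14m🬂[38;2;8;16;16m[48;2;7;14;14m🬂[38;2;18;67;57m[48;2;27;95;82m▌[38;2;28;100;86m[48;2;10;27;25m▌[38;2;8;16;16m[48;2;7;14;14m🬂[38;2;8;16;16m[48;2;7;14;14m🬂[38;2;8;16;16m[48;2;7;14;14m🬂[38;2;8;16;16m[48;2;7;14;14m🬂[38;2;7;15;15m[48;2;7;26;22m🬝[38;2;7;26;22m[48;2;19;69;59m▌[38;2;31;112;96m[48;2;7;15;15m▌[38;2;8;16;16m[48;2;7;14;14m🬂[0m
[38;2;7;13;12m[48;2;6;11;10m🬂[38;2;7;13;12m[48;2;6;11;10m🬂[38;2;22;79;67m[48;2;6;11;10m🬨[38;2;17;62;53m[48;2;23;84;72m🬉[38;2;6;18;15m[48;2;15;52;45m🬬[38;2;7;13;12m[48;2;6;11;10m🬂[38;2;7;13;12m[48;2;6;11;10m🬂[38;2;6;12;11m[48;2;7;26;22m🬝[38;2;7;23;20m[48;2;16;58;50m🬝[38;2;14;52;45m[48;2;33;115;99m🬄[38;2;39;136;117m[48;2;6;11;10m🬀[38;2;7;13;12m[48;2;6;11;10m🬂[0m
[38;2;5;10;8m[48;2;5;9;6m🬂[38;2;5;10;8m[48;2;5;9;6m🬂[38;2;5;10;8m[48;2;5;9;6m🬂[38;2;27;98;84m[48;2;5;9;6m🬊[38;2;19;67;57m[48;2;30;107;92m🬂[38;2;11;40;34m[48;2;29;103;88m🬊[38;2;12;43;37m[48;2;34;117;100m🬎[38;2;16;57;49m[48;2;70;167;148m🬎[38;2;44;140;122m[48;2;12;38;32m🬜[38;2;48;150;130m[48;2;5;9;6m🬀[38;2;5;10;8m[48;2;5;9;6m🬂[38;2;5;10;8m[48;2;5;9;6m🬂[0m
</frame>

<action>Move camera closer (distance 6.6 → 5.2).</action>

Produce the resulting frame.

<frame>
[38;2;12;25;29m[48;2;11;23;26m🬂[38;2;12;25;29m[48;2;11;23;26m🬂[38;2;11;24;27m[48;2;14;49;42m🬝[38;2;11;27;28m[48;2;28;98;84m🬆[38;2;23;83;71m[48;2;78;184;163m🬎[38;2;31;111;96m[48;2;66;178;156m🬎[38;2;26;94;81m[48;2;39;137;117m🬂[38;2;22;80;69m[48;2;34;118;102m🬂[38;2;14;41;39m[48;2;27;96;82m🬂[38;2;11;24;28m[48;2;21;76;66m🬊[38;2;12;25;29m[48;2;11;23;26m🬂[38;2;12;25;29m[48;2;11;23;26m🬂[0m
[38;2;10;21;23m[48;2;9;20;22m🬎[38;2;9;25;24m[48;2;20;71;61m🬝[38;2;19;69;59m[48;2;33;117;101m🬄[38;2;39;136;117m[48;2;47;157;135m🬟[38;2;52;166;144m[48;2;9;20;22m🬆[38;2;40;141;121m[48;2;9;20;22m🬂[38;2;30;108;93m[48;2;9;20;22m🬂[38;2;31;110;95m[48;2;9;20;22m🬂[38;2;25;88;76m[48;2;10;31;29m🬎[38;2;24;87;75m[48;2;18;66;56m🬎[38;2;10;22;24m[48;2;24;85;73m🬁[38;2;23;81;70m[48;2;9;21;23m🬏[0m
[38;2;8;18;19m[48;2;7;26;22m🬝[38;2;14;52;44m[48;2;26;92;79m🬄[38;2;39;137;118m[48;2;34;121;104m🬉[38;2;40;142;122m[48;2;8;17;18m🬀[38;2;9;18;19m[48;2;8;17;18m🬎[38;2;9;18;19m[48;2;8;17;18m🬎[38;2;9;18;19m[48;2;8;17;18m🬎[38;2;9;18;19m[48;2;8;17;18m🬎[38;2;9;18;19m[48;2;8;17;18m🬎[38;2;14;51;44m[48;2;7;23;21m🬁[38;2;21;76;65m[48;2;13;47;40m🬨[38;2;9;18;19m[48;2;28;99;85m🬉[0m
[38;2;7;15;15m[48;2;9;33;28m▌[38;2;22;79;68m[48;2;27;98;84m▌[38;2;30;106;91m[48;2;25;88;76m🬆[38;2;8;16;16m[48;2;7;14;14m🬂[38;2;8;16;16m[48;2;7;14;14m🬂[38;2;8;16;16m[48;2;7;14;14m🬂[38;2;8;16;16m[48;2;7;14;14m🬂[38;2;8;16;16m[48;2;7;14;14m🬂[38;2;8;16;16m[48;2;7;14;14m🬂[38;2;7;26;22m[48;2;7;15;15m▐[38;2;7;26;22m[48;2;17;63;54m▌[38;2;27;98;84m[48;2;35;124;106m▌[0m
[38;2;7;13;12m[48;2;6;11;10m🬂[38;2;24;87;75m[48;2;21;74;64m▐[38;2;24;86;74m[48;2;20;72;62m▌[38;2;6;16;14m[48;2;13;46;39m🬨[38;2;7;13;12m[48;2;6;11;10m🬂[38;2;7;13;12m[48;2;6;11;10m🬂[38;2;7;13;12m[48;2;6;11;10m🬂[38;2;7;13;12m[48;2;6;11;10m🬂[38;2;6;12;11m[48;2;7;26;22m🬝[38;2;7;13;12m[48;2;7;26;22m🬀[38;2;13;47;41m[48;2;25;89;76m▌[38;2;35;125;108m[48;2;6;12;11m▌[0m
[38;2;5;10;8m[48;2;5;9;6m🬂[38;2;23;84;72m[48;2;5;9;6m🬉[38;2;23;83;71m[48;2;26;92;79m🬉[38;2;14;50;43m[48;2;22;79;68m🬊[38;2;6;23;19m[48;2;14;50;43m🬎[38;2;5;10;8m[48;2;7;26;22m🬂[38;2;5;10;8m[48;2;7;26;22m🬂[38;2;5;10;8m[48;2;7;26;22m🬂[38;2;7;28;24m[48;2;18;64;55m🬝[38;2;12;45;38m[48;2;35;106;92m🬆[38;2;38;130;111m[48;2;5;9;6m🬝[38;2;5;10;8m[48;2;5;9;6m🬂[0m
</frame>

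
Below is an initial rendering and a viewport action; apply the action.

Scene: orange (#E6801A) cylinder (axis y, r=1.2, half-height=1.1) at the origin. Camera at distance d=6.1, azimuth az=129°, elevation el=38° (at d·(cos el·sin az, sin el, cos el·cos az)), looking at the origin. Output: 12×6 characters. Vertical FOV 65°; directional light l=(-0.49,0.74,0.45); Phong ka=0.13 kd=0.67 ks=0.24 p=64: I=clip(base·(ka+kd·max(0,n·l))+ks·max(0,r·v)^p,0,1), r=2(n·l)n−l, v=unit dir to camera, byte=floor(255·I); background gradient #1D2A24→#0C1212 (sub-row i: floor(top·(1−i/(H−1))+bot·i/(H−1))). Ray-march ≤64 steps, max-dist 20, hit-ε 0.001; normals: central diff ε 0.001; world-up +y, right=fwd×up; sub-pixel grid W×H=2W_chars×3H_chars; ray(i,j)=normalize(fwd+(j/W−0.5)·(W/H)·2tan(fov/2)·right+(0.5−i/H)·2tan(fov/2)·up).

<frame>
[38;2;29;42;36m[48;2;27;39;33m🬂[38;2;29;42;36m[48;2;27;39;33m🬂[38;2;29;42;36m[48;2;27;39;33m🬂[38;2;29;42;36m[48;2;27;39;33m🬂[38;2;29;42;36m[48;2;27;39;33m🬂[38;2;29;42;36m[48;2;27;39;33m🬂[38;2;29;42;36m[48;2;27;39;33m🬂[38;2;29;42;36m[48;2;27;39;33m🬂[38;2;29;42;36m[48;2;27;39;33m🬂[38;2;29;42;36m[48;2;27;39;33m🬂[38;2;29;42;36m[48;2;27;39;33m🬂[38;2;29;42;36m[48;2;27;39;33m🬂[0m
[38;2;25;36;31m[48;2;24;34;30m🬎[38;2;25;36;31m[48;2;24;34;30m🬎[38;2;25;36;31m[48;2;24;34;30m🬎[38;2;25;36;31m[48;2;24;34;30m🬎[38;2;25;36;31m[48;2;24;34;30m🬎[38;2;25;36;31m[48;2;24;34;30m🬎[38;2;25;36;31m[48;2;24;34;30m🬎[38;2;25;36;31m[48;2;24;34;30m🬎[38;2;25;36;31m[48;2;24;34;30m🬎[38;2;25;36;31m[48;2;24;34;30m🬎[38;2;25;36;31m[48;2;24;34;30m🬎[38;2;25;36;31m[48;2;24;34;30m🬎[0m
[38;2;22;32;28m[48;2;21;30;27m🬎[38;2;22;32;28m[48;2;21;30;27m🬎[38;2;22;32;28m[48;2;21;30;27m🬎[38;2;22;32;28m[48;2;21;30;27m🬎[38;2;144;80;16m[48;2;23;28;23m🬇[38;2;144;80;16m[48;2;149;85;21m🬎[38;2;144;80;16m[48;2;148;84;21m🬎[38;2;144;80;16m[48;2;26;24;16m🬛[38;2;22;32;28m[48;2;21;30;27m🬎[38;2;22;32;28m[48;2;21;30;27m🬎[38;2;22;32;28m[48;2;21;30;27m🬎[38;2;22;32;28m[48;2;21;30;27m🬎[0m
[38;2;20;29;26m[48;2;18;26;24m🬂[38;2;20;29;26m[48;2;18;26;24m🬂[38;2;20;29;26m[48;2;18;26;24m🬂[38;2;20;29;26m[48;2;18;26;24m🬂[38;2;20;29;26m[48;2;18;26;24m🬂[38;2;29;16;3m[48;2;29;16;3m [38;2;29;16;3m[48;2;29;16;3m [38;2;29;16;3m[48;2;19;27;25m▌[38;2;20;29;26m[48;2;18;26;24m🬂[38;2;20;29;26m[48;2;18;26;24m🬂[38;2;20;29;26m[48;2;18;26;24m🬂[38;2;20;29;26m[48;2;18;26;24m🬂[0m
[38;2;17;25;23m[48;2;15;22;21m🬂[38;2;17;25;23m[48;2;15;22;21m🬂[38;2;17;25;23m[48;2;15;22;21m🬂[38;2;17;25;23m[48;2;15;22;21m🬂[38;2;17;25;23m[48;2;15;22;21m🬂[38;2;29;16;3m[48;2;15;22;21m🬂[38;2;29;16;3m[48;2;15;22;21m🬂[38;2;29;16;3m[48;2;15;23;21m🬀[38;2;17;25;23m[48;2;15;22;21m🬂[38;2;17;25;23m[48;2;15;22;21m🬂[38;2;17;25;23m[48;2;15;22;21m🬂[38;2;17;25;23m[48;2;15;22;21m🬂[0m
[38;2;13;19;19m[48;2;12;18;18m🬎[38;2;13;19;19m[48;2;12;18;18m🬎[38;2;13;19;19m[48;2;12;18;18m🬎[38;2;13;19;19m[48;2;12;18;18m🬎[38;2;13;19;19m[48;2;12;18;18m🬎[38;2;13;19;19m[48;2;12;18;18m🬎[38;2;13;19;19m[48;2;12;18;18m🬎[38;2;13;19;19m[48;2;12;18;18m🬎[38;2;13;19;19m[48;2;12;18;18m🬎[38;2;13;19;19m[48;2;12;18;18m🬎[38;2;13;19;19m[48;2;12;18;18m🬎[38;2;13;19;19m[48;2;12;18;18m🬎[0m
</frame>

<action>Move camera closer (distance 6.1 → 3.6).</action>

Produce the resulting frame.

<frame>
[38;2;29;42;36m[48;2;27;39;33m🬂[38;2;29;42;36m[48;2;27;39;33m🬂[38;2;29;42;36m[48;2;27;39;33m🬂[38;2;29;42;36m[48;2;27;39;33m🬂[38;2;29;42;36m[48;2;27;39;33m🬂[38;2;29;42;36m[48;2;27;39;33m🬂[38;2;29;42;36m[48;2;27;39;33m🬂[38;2;29;42;36m[48;2;27;39;33m🬂[38;2;29;42;36m[48;2;27;39;33m🬂[38;2;29;42;36m[48;2;27;39;33m🬂[38;2;29;42;36m[48;2;27;39;33m🬂[38;2;29;42;36m[48;2;27;39;33m🬂[0m
[38;2;25;36;31m[48;2;24;34;30m🬎[38;2;25;36;31m[48;2;24;34;30m🬎[38;2;25;36;31m[48;2;24;34;30m🬎[38;2;25;36;31m[48;2;143;80;16m🬝[38;2;26;37;32m[48;2;143;80;16m🬂[38;2;26;37;32m[48;2;143;80;16m🬂[38;2;26;37;32m[48;2;143;80;16m🬂[38;2;26;37;32m[48;2;143;80;16m🬂[38;2;143;80;16m[48;2;25;36;31m🬱[38;2;25;36;31m[48;2;24;34;30m🬎[38;2;25;36;31m[48;2;24;34;30m🬎[38;2;25;36;31m[48;2;24;34;30m🬎[0m
[38;2;22;32;28m[48;2;21;30;27m🬎[38;2;22;32;28m[48;2;21;30;27m🬎[38;2;22;32;28m[48;2;21;30;27m🬎[38;2;143;80;16m[48;2;24;26;19m🬊[38;2;144;80;16m[48;2;29;16;3m🬎[38;2;29;16;3m[48;2;145;81;17m🬏[38;2;144;80;16m[48;2;148;84;21m🬎[38;2;143;80;16m[48;2;29;16;3m🬎[38;2;143;80;16m[48;2;29;16;3m🬎[38;2;143;80;16m[48;2;21;31;27m🬀[38;2;22;32;28m[48;2;21;30;27m🬎[38;2;22;32;28m[48;2;21;30;27m🬎[0m
[38;2;20;29;26m[48;2;18;26;24m🬂[38;2;20;29;26m[48;2;18;26;24m🬂[38;2;20;29;26m[48;2;18;26;24m🬂[38;2;18;27;24m[48;2;29;16;3m🬺[38;2;29;16;3m[48;2;29;16;3m [38;2;29;16;3m[48;2;29;16;3m [38;2;29;16;3m[48;2;29;16;3m [38;2;29;16;3m[48;2;29;16;3m [38;2;29;16;3m[48;2;18;26;24m🬕[38;2;20;29;26m[48;2;18;26;24m🬂[38;2;20;29;26m[48;2;18;26;24m🬂[38;2;20;29;26m[48;2;18;26;24m🬂[0m
[38;2;17;25;23m[48;2;15;22;21m🬂[38;2;17;25;23m[48;2;15;22;21m🬂[38;2;17;25;23m[48;2;15;22;21m🬂[38;2;17;25;23m[48;2;15;22;21m🬂[38;2;29;16;3m[48;2;15;22;21m🬬[38;2;29;16;3m[48;2;29;16;3m [38;2;29;16;3m[48;2;29;16;3m [38;2;29;16;3m[48;2;29;16;3m [38;2;29;16;3m[48;2;15;23;21m🬄[38;2;17;25;23m[48;2;15;22;21m🬂[38;2;17;25;23m[48;2;15;22;21m🬂[38;2;17;25;23m[48;2;15;22;21m🬂[0m
[38;2;13;19;19m[48;2;12;18;18m🬎[38;2;13;19;19m[48;2;12;18;18m🬎[38;2;13;19;19m[48;2;12;18;18m🬎[38;2;13;19;19m[48;2;12;18;18m🬎[38;2;13;19;19m[48;2;12;18;18m🬎[38;2;29;16;3m[48;2;12;18;18m🬂[38;2;29;16;3m[48;2;12;18;18m🬂[38;2;29;16;3m[48;2;12;18;18m🬀[38;2;13;19;19m[48;2;12;18;18m🬎[38;2;13;19;19m[48;2;12;18;18m🬎[38;2;13;19;19m[48;2;12;18;18m🬎[38;2;13;19;19m[48;2;12;18;18m🬎[0m
</frame>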